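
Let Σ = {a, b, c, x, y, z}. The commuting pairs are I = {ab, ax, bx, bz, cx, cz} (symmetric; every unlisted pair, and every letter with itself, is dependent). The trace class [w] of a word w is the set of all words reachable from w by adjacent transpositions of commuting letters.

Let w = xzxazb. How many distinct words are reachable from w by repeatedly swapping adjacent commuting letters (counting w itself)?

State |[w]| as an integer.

#0=x has no predecessor
#1=z depends on [0:x]
#2=x depends on [1:z]
#3=a depends on [1:z]
#4=z depends on [2:x, 3:a]
#5=b has no predecessor
sources: [0:x, 5:b]
N(rest) = Σ N(rest − s) over sources s of rest; N(one piece) = 1:
  size 1 → [4]=1  [5]=1
  size 2 → [2,4]=1  [3,4]=1  [4,5]=2
  size 3 → [2,3,4]=2  [2,4,5]=3  [3,4,5]=3
  size 4 → [1,2,3,4]=2  [2,3,4,5]=8
  first=0(x) contributes 10
  first=5(b) contributes 2
|[w]| = 12

12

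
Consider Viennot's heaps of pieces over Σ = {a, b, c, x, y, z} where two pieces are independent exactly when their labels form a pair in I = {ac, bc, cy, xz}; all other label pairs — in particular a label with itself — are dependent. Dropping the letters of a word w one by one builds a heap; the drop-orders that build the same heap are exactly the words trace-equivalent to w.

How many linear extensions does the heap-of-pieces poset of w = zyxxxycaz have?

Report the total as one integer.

3

piece 0:z — minimal
piece 1:y rests on {0:z}
piece 2:x rests on {1:y}
piece 3:x rests on {2:x}
piece 4:x rests on {3:x}
piece 5:y rests on {4:x}
piece 6:c rests on {4:x}
piece 7:a rests on {5:y}
piece 8:z rests on {6:c, 7:a}
minimal pieces: {0:z}
ways to finish when only these pieces remain (= sum over removing one remaining piece with nothing left below it):
  1 left: {8}→1
  2 left: {6,8}→1  {7,8}→1
  3 left: {5,7,8}→1  {6,7,8}→2
  4 left: {5,6,7,8}→3
  5 left: {4,5,6,7,8}→3
  6 left: {3,4,5,6,7,8}→3
  7 left: {2,3,4,5,6,7,8}→3
  placing 0:z first → 3 extensions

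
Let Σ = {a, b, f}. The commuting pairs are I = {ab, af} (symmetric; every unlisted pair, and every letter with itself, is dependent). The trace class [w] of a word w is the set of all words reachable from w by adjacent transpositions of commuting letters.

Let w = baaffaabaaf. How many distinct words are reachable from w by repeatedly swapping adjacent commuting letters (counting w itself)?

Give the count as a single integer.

462

#0=b has no predecessor
#1=a has no predecessor
#2=a depends on [1:a]
#3=f depends on [0:b]
#4=f depends on [3:f]
#5=a depends on [2:a]
#6=a depends on [5:a]
#7=b depends on [4:f]
#8=a depends on [6:a]
#9=a depends on [8:a]
#10=f depends on [7:b]
sources: [0:b, 1:a]
N(rest) = Σ N(rest − s) over sources s of rest; N(one piece) = 1:
  size 1 → [9]=1  [10]=1
  size 2 → [7,10]=1  [8,9]=1  [9,10]=2
  size 3 → [4,7,10]=1  [6,8,9]=1  [7,9,10]=3  [8,9,10]=3
  size 4 → [3,4,7,10]=1  [4,7,9,10]=4  [5,6,8,9]=1  [6,8,9,10]=4  [7,8,9,10]=6
  size 5 → [0,3,4,7,10]=1  [2,5,6,8,9]=1  [3,4,7,9,10]=5  [4,7,8,9,10]=10  [5,6,8,9,10]=5  [6,7,8,9,10]=10
  size 6 → [0,3,4,7,9,10]=6  [1,2,5,6,8,9]=1  [2,5,6,8,9,10]=6  [3,4,7,8,9,10]=15  [4,6,7,8,9,10]=20  [5,6,7,8,9,10]=15
  size 7 → [0,3,4,7,8,9,10]=21  [1,2,5,6,8,9,10]=7  [2,5,6,7,8,9,10]=21  [3,4,6,7,8,9,10]=35  [4,5,6,7,8,9,10]=35
  size 8 → [0,3,4,6,7,8,9,10]=56  [1,2,5,6,7,8,9,10]=28  [2,4,5,6,7,8,9,10]=56  [3,4,5,6,7,8,9,10]=70
  size 9 → [0,3,4,5,6,7,8,9,10]=126  [1,2,4,5,6,7,8,9,10]=84  [2,3,4,5,6,7,8,9,10]=126
  first=0(b) contributes 210
  first=1(a) contributes 252
|[w]| = 462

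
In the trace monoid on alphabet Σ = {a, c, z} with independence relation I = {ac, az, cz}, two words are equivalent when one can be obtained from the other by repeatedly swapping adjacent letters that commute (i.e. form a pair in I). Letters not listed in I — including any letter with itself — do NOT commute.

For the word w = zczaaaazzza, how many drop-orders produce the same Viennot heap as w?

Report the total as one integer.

2772

#0=z has no predecessor
#1=c has no predecessor
#2=z depends on [0:z]
#3=a has no predecessor
#4=a depends on [3:a]
#5=a depends on [4:a]
#6=a depends on [5:a]
#7=z depends on [2:z]
#8=z depends on [7:z]
#9=z depends on [8:z]
#10=a depends on [6:a]
sources: [0:z, 1:c, 3:a]
N(rest) = Σ N(rest − s) over sources s of rest; N(one piece) = 1:
  size 1 → [1]=1  [9]=1  [10]=1
  size 2 → [1,9]=2  [1,10]=2  [6,10]=1  [8,9]=1  [9,10]=2
  size 3 → [1,6,10]=3  [1,8,9]=3  [1,9,10]=6  [5,6,10]=1  [6,9,10]=3  [7,8,9]=1  [8,9,10]=3
  size 4 → [1,5,6,10]=4  [1,6,9,10]=12  [1,7,8,9]=4  [1,8,9,10]=12  [2,7,8,9]=1  [4,5,6,10]=1  [5,6,9,10]=4  [6,8,9,10]=6  [7,8,9,10]=4
  size 5 → [0,2,7,8,9]=1  [1,2,7,8,9]=5  [1,4,5,6,10]=5  [1,5,6,9,10]=20  [1,6,8,9,10]=30  [1,7,8,9,10]=20  [2,7,8,9,10]=5  [3,4,5,6,10]=1  [4,5,6,9,10]=5  [5,6,8,9,10]=10  [6,7,8,9,10]=10
  size 6 → [0,1,2,7,8,9]=6  [0,2,7,8,9,10]=6  [1,2,7,8,9,10]=30  [1,3,4,5,6,10]=6  [1,4,5,6,9,10]=30  [1,5,6,8,9,10]=60  [1,6,7,8,9,10]=60  [2,6,7,8,9,10]=15  [3,4,5,6,9,10]=6  [4,5,6,8,9,10]=15  [5,6,7,8,9,10]=20
  size 7 → [0,1,2,7,8,9,10]=42  [0,2,6,7,8,9,10]=21  [1,2,6,7,8,9,10]=105  [1,3,4,5,6,9,10]=42  [1,4,5,6,8,9,10]=105  [1,5,6,7,8,9,10]=140  [2,5,6,7,8,9,10]=35  [3,4,5,6,8,9,10]=21  [4,5,6,7,8,9,10]=35
  size 8 → [0,1,2,6,7,8,9,10]=168  [0,2,5,6,7,8,9,10]=56  [1,2,5,6,7,8,9,10]=280  [1,3,4,5,6,8,9,10]=168  [1,4,5,6,7,8,9,10]=280  [2,4,5,6,7,8,9,10]=70  [3,4,5,6,7,8,9,10]=56
  size 9 → [0,1,2,5,6,7,8,9,10]=504  [0,2,4,5,6,7,8,9,10]=126  [1,2,4,5,6,7,8,9,10]=630  [1,3,4,5,6,7,8,9,10]=504  [2,3,4,5,6,7,8,9,10]=126
  first=0(z) contributes 1260
  first=1(c) contributes 252
  first=3(a) contributes 1260
|[w]| = 2772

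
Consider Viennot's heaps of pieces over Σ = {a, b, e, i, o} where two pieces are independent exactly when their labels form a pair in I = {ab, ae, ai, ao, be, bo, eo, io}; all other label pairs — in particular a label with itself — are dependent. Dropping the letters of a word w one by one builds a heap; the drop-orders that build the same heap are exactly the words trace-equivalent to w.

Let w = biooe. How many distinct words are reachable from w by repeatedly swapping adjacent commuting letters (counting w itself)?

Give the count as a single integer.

drop 0:b onto floor
drop 1:i onto {0:b}
drop 2:o onto floor
drop 3:o onto {2:o}
drop 4:e onto {1:i}
ground layer = {0:b, 2:o}
drop-orders for the pieces not yet dropped (sum over which currently-grounded one goes next):
  1 to go: {3} 1  {4} 1
  2 to go: {1,4} 1  {2,3} 1  {3,4} 2
  3 to go: {0,1,4} 1  {1,3,4} 3  {2,3,4} 3
  if 0:b drops first: 6 orders
  if 2:o drops first: 4 orders
heap linearizations: 10

10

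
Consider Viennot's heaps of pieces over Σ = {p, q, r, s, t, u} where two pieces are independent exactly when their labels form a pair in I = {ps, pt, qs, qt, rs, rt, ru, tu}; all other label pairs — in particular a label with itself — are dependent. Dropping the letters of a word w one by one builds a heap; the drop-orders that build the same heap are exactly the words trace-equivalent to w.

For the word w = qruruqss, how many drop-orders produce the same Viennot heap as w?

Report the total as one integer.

drop 0:q onto floor
drop 1:r onto {0:q}
drop 2:u onto {0:q}
drop 3:r onto {1:r}
drop 4:u onto {2:u}
drop 5:q onto {3:r, 4:u}
drop 6:s onto {4:u}
drop 7:s onto {6:s}
ground layer = {0:q}
drop-orders for the pieces not yet dropped (sum over which currently-grounded one goes next):
  1 to go: {5} 1  {7} 1
  2 to go: {3,5} 1  {5,7} 2  {6,7} 1
  3 to go: {1,3,5} 1  {3,5,7} 3  {5,6,7} 3
  4 to go: {1,3,5,7} 4  {3,5,6,7} 6  {4,5,6,7} 3
  5 to go: {1,3,5,6,7} 10  {2,4,5,6,7} 3  {3,4,5,6,7} 9
  6 to go: {1,3,4,5,6,7} 19  {2,3,4,5,6,7} 12
  if 0:q drops first: 31 orders

31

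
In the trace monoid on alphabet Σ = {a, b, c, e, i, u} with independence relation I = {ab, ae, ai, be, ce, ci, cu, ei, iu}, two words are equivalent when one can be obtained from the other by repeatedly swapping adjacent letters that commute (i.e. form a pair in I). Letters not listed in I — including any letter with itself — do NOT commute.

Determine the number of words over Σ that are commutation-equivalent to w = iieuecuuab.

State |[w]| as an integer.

piece 0:i — minimal
piece 1:i rests on {0:i}
piece 2:e — minimal
piece 3:u rests on {2:e}
piece 4:e rests on {3:u}
piece 5:c — minimal
piece 6:u rests on {4:e}
piece 7:u rests on {6:u}
piece 8:a rests on {5:c, 7:u}
piece 9:b rests on {1:i, 5:c, 7:u}
minimal pieces: {0:i, 2:e, 5:c}
ways to finish when only these pieces remain (= sum over removing one remaining piece with nothing left below it):
  1 left: {8}→1  {9}→1
  2 left: {1,9}→1  {8,9}→2
  3 left: {0,1,9}→1  {1,8,9}→3  {5,8,9}→2  {7,8,9}→2
  4 left: {0,1,8,9}→4  {1,5,8,9}→5  {1,7,8,9}→5  {5,7,8,9}→4  {6,7,8,9}→2
  5 left: {0,1,5,8,9}→9  {0,1,7,8,9}→9  {1,5,7,8,9}→14  {1,6,7,8,9}→7  {4,6,7,8,9}→2  {5,6,7,8,9}→6
  6 left: {0,1,5,7,8,9}→32  {0,1,6,7,8,9}→16  {1,4,6,7,8,9}→9  {1,5,6,7,8,9}→27  {3,4,6,7,8,9}→2  {4,5,6,7,8,9}→8
  7 left: {0,1,4,6,7,8,9}→25  {0,1,5,6,7,8,9}→75  {1,3,4,6,7,8,9}→11  {1,4,5,6,7,8,9}→44  {2,3,4,6,7,8,9}→2  {3,4,5,6,7,8,9}→10
  8 left: {0,1,3,4,6,7,8,9}→36  {0,1,4,5,6,7,8,9}→144  {1,2,3,4,6,7,8,9}→13  {1,3,4,5,6,7,8,9}→65  {2,3,4,5,6,7,8,9}→12
  placing 0:i first → 90 extensions
  placing 2:e first → 245 extensions
  placing 5:c first → 49 extensions
total linear extensions = 384

384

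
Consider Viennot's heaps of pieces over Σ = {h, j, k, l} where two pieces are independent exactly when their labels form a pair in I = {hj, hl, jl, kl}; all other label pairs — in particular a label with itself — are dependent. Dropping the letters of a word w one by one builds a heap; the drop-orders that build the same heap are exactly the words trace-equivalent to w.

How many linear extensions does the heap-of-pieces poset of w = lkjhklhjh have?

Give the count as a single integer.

216

drop 0:l onto floor
drop 1:k onto floor
drop 2:j onto {1:k}
drop 3:h onto {1:k}
drop 4:k onto {2:j, 3:h}
drop 5:l onto {0:l}
drop 6:h onto {4:k}
drop 7:j onto {4:k}
drop 8:h onto {6:h}
ground layer = {0:l, 1:k}
drop-orders for the pieces not yet dropped (sum over which currently-grounded one goes next):
  1 to go: {5} 1  {7} 1  {8} 1
  2 to go: {0,5} 1  {5,7} 2  {5,8} 2  {6,8} 1  {7,8} 2
  3 to go: {0,5,7} 3  {0,5,8} 3  {5,6,8} 3  {5,7,8} 6  {6,7,8} 3
  4 to go: {0,5,6,8} 6  {0,5,7,8} 12  {4,6,7,8} 3  {5,6,7,8} 12
  5 to go: {0,5,6,7,8} 30  {2,4,6,7,8} 3  {3,4,6,7,8} 3  {4,5,6,7,8} 15
  6 to go: {0,4,5,6,7,8} 45  {2,3,4,6,7,8} 6  {2,4,5,6,7,8} 18  {3,4,5,6,7,8} 18
  7 to go: {0,2,4,5,6,7,8} 63  {0,3,4,5,6,7,8} 63  {1,2,3,4,6,7,8} 6  {2,3,4,5,6,7,8} 42
  if 0:l drops first: 48 orders
  if 1:k drops first: 168 orders
heap linearizations: 216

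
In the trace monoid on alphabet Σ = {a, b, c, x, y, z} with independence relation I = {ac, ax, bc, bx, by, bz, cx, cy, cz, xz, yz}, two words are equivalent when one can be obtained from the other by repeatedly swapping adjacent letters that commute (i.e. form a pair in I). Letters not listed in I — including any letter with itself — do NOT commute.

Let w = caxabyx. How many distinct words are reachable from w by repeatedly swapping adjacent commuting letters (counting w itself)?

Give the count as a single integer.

drop 0:c onto floor
drop 1:a onto floor
drop 2:x onto floor
drop 3:a onto {1:a}
drop 4:b onto {3:a}
drop 5:y onto {2:x, 3:a}
drop 6:x onto {5:y}
ground layer = {0:c, 1:a, 2:x}
drop-orders for the pieces not yet dropped (sum over which currently-grounded one goes next):
  1 to go: {0} 1  {4} 1  {6} 1
  2 to go: {0,4} 2  {0,6} 2  {4,6} 2  {5,6} 1
  3 to go: {0,4,6} 6  {0,5,6} 3  {2,5,6} 1  {4,5,6} 3
  4 to go: {0,2,5,6} 4  {0,4,5,6} 12  {2,4,5,6} 4  {3,4,5,6} 3
  5 to go: {0,2,4,5,6} 20  {0,3,4,5,6} 15  {1,3,4,5,6} 3  {2,3,4,5,6} 7
  if 0:c drops first: 10 orders
  if 1:a drops first: 42 orders
  if 2:x drops first: 18 orders
heap linearizations: 70

70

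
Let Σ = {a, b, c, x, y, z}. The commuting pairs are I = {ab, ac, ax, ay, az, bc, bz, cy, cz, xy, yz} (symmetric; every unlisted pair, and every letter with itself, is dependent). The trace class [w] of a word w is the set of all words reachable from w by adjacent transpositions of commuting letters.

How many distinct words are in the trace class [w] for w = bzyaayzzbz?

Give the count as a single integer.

3150

piece 0:b — minimal
piece 1:z — minimal
piece 2:y rests on {0:b}
piece 3:a — minimal
piece 4:a rests on {3:a}
piece 5:y rests on {2:y}
piece 6:z rests on {1:z}
piece 7:z rests on {6:z}
piece 8:b rests on {5:y}
piece 9:z rests on {7:z}
minimal pieces: {0:b, 1:z, 3:a}
ways to finish when only these pieces remain (= sum over removing one remaining piece with nothing left below it):
  1 left: {4}→1  {8}→1  {9}→1
  2 left: {3,4}→1  {4,8}→2  {4,9}→2  {5,8}→1  {7,9}→1  {8,9}→2
  3 left: {2,5,8}→1  {3,4,8}→3  {3,4,9}→3  {4,5,8}→3  {4,7,9}→3  {4,8,9}→6  {5,8,9}→3  {6,7,9}→1  {7,8,9}→3
  4 left: {0,2,5,8}→1  {1,6,7,9}→1  {2,4,5,8}→4  {2,5,8,9}→4  {3,4,5,8}→6  {3,4,7,9}→6  {3,4,8,9}→12  {4,5,8,9}→12  {4,6,7,9}→4  {4,7,8,9}→12  {5,7,8,9}→6  {6,7,8,9}→4
  5 left: {0,2,4,5,8}→5  {0,2,5,8,9}→5  {1,4,6,7,9}→5  {1,6,7,8,9}→5  {2,3,4,5,8}→10  {2,4,5,8,9}→20  {2,5,7,8,9}→10  {3,4,5,8,9}→30  {3,4,6,7,9}→10  {3,4,7,8,9}→30  {4,5,7,8,9}→30  {4,6,7,8,9}→20  {5,6,7,8,9}→10
  6 left: {0,2,3,4,5,8}→15  {0,2,4,5,8,9}→30  {0,2,5,7,8,9}→15  {1,3,4,6,7,9}→15  {1,4,6,7,8,9}→30  {1,5,6,7,8,9}→15  {2,3,4,5,8,9}→60  {2,4,5,7,8,9}→60  {2,5,6,7,8,9}→20  {3,4,5,7,8,9}→90  {3,4,6,7,8,9}→60  {4,5,6,7,8,9}→60
  7 left: {0,2,3,4,5,8,9}→105  {0,2,4,5,7,8,9}→105  {0,2,5,6,7,8,9}→35  {1,2,5,6,7,8,9}→35  {1,3,4,6,7,8,9}→105  {1,4,5,6,7,8,9}→105  {2,3,4,5,7,8,9}→210  {2,4,5,6,7,8,9}→140  {3,4,5,6,7,8,9}→210
  8 left: {0,1,2,5,6,7,8,9}→70  {0,2,3,4,5,7,8,9}→420  {0,2,4,5,6,7,8,9}→280  {1,2,4,5,6,7,8,9}→280  {1,3,4,5,6,7,8,9}→420  {2,3,4,5,6,7,8,9}→560
  placing 0:b first → 1260 extensions
  placing 1:z first → 1260 extensions
  placing 3:a first → 630 extensions
total linear extensions = 3150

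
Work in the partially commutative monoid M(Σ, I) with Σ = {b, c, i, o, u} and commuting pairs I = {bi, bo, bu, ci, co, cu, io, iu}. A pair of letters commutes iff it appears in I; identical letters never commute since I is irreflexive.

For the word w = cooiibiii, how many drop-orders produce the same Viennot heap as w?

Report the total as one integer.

756

drop 0:c onto floor
drop 1:o onto floor
drop 2:o onto {1:o}
drop 3:i onto floor
drop 4:i onto {3:i}
drop 5:b onto {0:c}
drop 6:i onto {4:i}
drop 7:i onto {6:i}
drop 8:i onto {7:i}
ground layer = {0:c, 1:o, 3:i}
drop-orders for the pieces not yet dropped (sum over which currently-grounded one goes next):
  1 to go: {2} 1  {5} 1  {8} 1
  2 to go: {0,5} 1  {1,2} 1  {2,5} 2  {2,8} 2  {5,8} 2  {7,8} 1
  3 to go: {0,2,5} 3  {0,5,8} 3  {1,2,5} 3  {1,2,8} 3  {2,5,8} 6  {2,7,8} 3  {5,7,8} 3  {6,7,8} 1
  4 to go: {0,1,2,5} 6  {0,2,5,8} 12  {0,5,7,8} 6  {1,2,5,8} 12  {1,2,7,8} 6  {2,5,7,8} 12  {2,6,7,8} 4  {4,6,7,8} 1  {5,6,7,8} 4
  5 to go: {0,1,2,5,8} 30  {0,2,5,7,8} 30  {0,5,6,7,8} 10  {1,2,5,7,8} 30  {1,2,6,7,8} 10  {2,4,6,7,8} 5  {2,5,6,7,8} 20  {3,4,6,7,8} 1  {4,5,6,7,8} 5
  6 to go: {0,1,2,5,7,8} 90  {0,2,5,6,7,8} 60  {0,4,5,6,7,8} 15  {1,2,4,6,7,8} 15  {1,2,5,6,7,8} 60  {2,3,4,6,7,8} 6  {2,4,5,6,7,8} 30  {3,4,5,6,7,8} 6
  7 to go: {0,1,2,5,6,7,8} 210  {0,2,4,5,6,7,8} 105  {0,3,4,5,6,7,8} 21  {1,2,3,4,6,7,8} 21  {1,2,4,5,6,7,8} 105  {2,3,4,5,6,7,8} 42
  if 0:c drops first: 168 orders
  if 1:o drops first: 168 orders
  if 3:i drops first: 420 orders
heap linearizations: 756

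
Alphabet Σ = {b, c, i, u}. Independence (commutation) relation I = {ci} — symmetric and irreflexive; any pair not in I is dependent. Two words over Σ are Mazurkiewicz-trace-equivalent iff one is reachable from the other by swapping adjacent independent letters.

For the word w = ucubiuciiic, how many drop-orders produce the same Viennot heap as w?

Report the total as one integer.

#0=u has no predecessor
#1=c depends on [0:u]
#2=u depends on [1:c]
#3=b depends on [2:u]
#4=i depends on [3:b]
#5=u depends on [4:i]
#6=c depends on [5:u]
#7=i depends on [5:u]
#8=i depends on [7:i]
#9=i depends on [8:i]
#10=c depends on [6:c]
sources: [0:u]
N(rest) = Σ N(rest − s) over sources s of rest; N(one piece) = 1:
  size 1 → [9]=1  [10]=1
  size 2 → [6,10]=1  [8,9]=1  [9,10]=2
  size 3 → [6,9,10]=3  [7,8,9]=1  [8,9,10]=3
  size 4 → [6,8,9,10]=6  [7,8,9,10]=4
  size 5 → [6,7,8,9,10]=10
  size 6 → [5,6,7,8,9,10]=10
  size 7 → [4,5,6,7,8,9,10]=10
  size 8 → [3,4,5,6,7,8,9,10]=10
  size 9 → [2,3,4,5,6,7,8,9,10]=10
  first=0(u) contributes 10

10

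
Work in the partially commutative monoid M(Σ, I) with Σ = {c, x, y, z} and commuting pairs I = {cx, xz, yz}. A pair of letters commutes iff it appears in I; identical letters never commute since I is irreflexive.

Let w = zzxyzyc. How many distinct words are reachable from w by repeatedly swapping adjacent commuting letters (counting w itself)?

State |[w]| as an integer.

#0=z has no predecessor
#1=z depends on [0:z]
#2=x has no predecessor
#3=y depends on [2:x]
#4=z depends on [1:z]
#5=y depends on [3:y]
#6=c depends on [4:z, 5:y]
sources: [0:z, 2:x]
N(rest) = Σ N(rest − s) over sources s of rest; N(one piece) = 1:
  size 1 → [6]=1
  size 2 → [4,6]=1  [5,6]=1
  size 3 → [1,4,6]=1  [3,5,6]=1  [4,5,6]=2
  size 4 → [0,1,4,6]=1  [1,4,5,6]=3  [2,3,5,6]=1  [3,4,5,6]=3
  size 5 → [0,1,4,5,6]=4  [1,3,4,5,6]=6  [2,3,4,5,6]=4
  first=0(z) contributes 10
  first=2(x) contributes 10
|[w]| = 20

20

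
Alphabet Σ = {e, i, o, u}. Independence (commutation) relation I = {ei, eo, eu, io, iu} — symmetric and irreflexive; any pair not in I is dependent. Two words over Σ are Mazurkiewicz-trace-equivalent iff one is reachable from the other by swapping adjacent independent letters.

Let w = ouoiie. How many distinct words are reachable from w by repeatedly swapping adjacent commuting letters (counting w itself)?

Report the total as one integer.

drop 0:o onto floor
drop 1:u onto {0:o}
drop 2:o onto {1:u}
drop 3:i onto floor
drop 4:i onto {3:i}
drop 5:e onto floor
ground layer = {0:o, 3:i, 5:e}
drop-orders for the pieces not yet dropped (sum over which currently-grounded one goes next):
  1 to go: {2} 1  {4} 1  {5} 1
  2 to go: {1,2} 1  {2,4} 2  {2,5} 2  {3,4} 1  {4,5} 2
  3 to go: {0,1,2} 1  {1,2,4} 3  {1,2,5} 3  {2,3,4} 3  {2,4,5} 6  {3,4,5} 3
  4 to go: {0,1,2,4} 4  {0,1,2,5} 4  {1,2,3,4} 6  {1,2,4,5} 12  {2,3,4,5} 12
  if 0:o drops first: 30 orders
  if 3:i drops first: 20 orders
  if 5:e drops first: 10 orders
heap linearizations: 60

60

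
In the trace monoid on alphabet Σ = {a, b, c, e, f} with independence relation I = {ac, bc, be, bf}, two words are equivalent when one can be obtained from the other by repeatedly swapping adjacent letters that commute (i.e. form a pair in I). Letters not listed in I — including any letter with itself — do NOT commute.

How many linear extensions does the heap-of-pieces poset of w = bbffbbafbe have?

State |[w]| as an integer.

drop 0:b onto floor
drop 1:b onto {0:b}
drop 2:f onto floor
drop 3:f onto {2:f}
drop 4:b onto {1:b}
drop 5:b onto {4:b}
drop 6:a onto {3:f, 5:b}
drop 7:f onto {6:a}
drop 8:b onto {6:a}
drop 9:e onto {7:f}
ground layer = {0:b, 2:f}
drop-orders for the pieces not yet dropped (sum over which currently-grounded one goes next):
  1 to go: {8} 1  {9} 1
  2 to go: {7,9} 1  {8,9} 2
  3 to go: {7,8,9} 3
  4 to go: {6,7,8,9} 3
  5 to go: {3,6,7,8,9} 3  {5,6,7,8,9} 3
  6 to go: {2,3,6,7,8,9} 3  {3,5,6,7,8,9} 6  {4,5,6,7,8,9} 3
  7 to go: {1,4,5,6,7,8,9} 3  {2,3,5,6,7,8,9} 9  {3,4,5,6,7,8,9} 9
  8 to go: {0,1,4,5,6,7,8,9} 3  {1,3,4,5,6,7,8,9} 12  {2,3,4,5,6,7,8,9} 18
  if 0:b drops first: 30 orders
  if 2:f drops first: 15 orders
heap linearizations: 45

45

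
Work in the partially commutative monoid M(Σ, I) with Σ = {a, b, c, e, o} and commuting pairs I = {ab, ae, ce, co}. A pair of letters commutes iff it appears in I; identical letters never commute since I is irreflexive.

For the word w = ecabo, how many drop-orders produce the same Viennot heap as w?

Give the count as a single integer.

#0=e has no predecessor
#1=c has no predecessor
#2=a depends on [1:c]
#3=b depends on [0:e, 1:c]
#4=o depends on [2:a, 3:b]
sources: [0:e, 1:c]
N(rest) = Σ N(rest − s) over sources s of rest; N(one piece) = 1:
  size 1 → [4]=1
  size 2 → [2,4]=1  [3,4]=1
  size 3 → [0,3,4]=1  [2,3,4]=2
  first=0(e) contributes 2
  first=1(c) contributes 3
|[w]| = 5

5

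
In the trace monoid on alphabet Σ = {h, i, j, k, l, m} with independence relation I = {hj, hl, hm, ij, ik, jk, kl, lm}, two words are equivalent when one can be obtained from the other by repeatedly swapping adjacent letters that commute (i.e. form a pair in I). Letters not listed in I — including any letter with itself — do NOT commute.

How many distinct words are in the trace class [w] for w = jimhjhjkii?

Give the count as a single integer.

381

0(j) covers ∅
1(i) covers ∅
2(m) covers 0:j, 1:i
3(h) covers 1:i
4(j) covers 2:m
5(h) covers 3:h
6(j) covers 4:j
7(k) covers 2:m, 5:h
8(i) covers 2:m, 5:h
9(i) covers 8:i
floor of heap: 0:j, 1:i
completions by unplaced set U, small U first (add the entries for U minus each lowest piece of U):
  |U|=1: {6}:1  {7}:1  {9}:1
  |U|=2: {4,6}:1  {6,7}:2  {6,9}:2  {7,9}:2  {8,9}:1
  |U|=3: {4,6,7}:3  {4,6,9}:3  {6,7,9}:6  {6,8,9}:3  {7,8,9}:3
  |U|=4: {4,6,7,9}:12  {4,6,8,9}:6  {5,7,8,9}:3  {6,7,8,9}:12
  |U|=5: {3,5,7,8,9}:3  {4,6,7,8,9}:30  {5,6,7,8,9}:15
  |U|=6: {2,4,6,7,8,9}:30  {3,5,6,7,8,9}:18  {4,5,6,7,8,9}:45
  |U|=7: {0,2,4,6,7,8,9}:30  {2,4,5,6,7,8,9}:75  {3,4,5,6,7,8,9}:63
  |U|=8: {0,2,4,5,6,7,8,9}:105  {2,3,4,5,6,7,8,9}:138
  start at 0(j): 138
  start at 1(i): 243
sum over floor = 381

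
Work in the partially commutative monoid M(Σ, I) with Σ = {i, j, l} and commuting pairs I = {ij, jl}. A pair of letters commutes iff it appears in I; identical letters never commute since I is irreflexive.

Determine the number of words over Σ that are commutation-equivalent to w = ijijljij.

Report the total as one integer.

drop 0:i onto floor
drop 1:j onto floor
drop 2:i onto {0:i}
drop 3:j onto {1:j}
drop 4:l onto {2:i}
drop 5:j onto {3:j}
drop 6:i onto {4:l}
drop 7:j onto {5:j}
ground layer = {0:i, 1:j}
drop-orders for the pieces not yet dropped (sum over which currently-grounded one goes next):
  1 to go: {6} 1  {7} 1
  2 to go: {4,6} 1  {5,7} 1  {6,7} 2
  3 to go: {2,4,6} 1  {3,5,7} 1  {4,6,7} 3  {5,6,7} 3
  4 to go: {0,2,4,6} 1  {1,3,5,7} 1  {2,4,6,7} 4  {3,5,6,7} 4  {4,5,6,7} 6
  5 to go: {0,2,4,6,7} 5  {1,3,5,6,7} 5  {2,4,5,6,7} 10  {3,4,5,6,7} 10
  6 to go: {0,2,4,5,6,7} 15  {1,3,4,5,6,7} 15  {2,3,4,5,6,7} 20
  if 0:i drops first: 35 orders
  if 1:j drops first: 35 orders
heap linearizations: 70

70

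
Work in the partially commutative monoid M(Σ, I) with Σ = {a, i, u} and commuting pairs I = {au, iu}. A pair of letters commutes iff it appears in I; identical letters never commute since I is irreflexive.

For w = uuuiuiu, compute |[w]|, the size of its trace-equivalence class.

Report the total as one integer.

21

drop 0:u onto floor
drop 1:u onto {0:u}
drop 2:u onto {1:u}
drop 3:i onto floor
drop 4:u onto {2:u}
drop 5:i onto {3:i}
drop 6:u onto {4:u}
ground layer = {0:u, 3:i}
drop-orders for the pieces not yet dropped (sum over which currently-grounded one goes next):
  1 to go: {5} 1  {6} 1
  2 to go: {3,5} 1  {4,6} 1  {5,6} 2
  3 to go: {2,4,6} 1  {3,5,6} 3  {4,5,6} 3
  4 to go: {1,2,4,6} 1  {2,4,5,6} 4  {3,4,5,6} 6
  5 to go: {0,1,2,4,6} 1  {1,2,4,5,6} 5  {2,3,4,5,6} 10
  if 0:u drops first: 15 orders
  if 3:i drops first: 6 orders
heap linearizations: 21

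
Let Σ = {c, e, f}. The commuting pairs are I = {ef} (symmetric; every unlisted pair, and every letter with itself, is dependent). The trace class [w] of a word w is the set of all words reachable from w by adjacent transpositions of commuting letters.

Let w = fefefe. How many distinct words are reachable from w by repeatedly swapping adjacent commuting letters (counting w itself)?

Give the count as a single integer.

#0=f has no predecessor
#1=e has no predecessor
#2=f depends on [0:f]
#3=e depends on [1:e]
#4=f depends on [2:f]
#5=e depends on [3:e]
sources: [0:f, 1:e]
N(rest) = Σ N(rest − s) over sources s of rest; N(one piece) = 1:
  size 1 → [4]=1  [5]=1
  size 2 → [2,4]=1  [3,5]=1  [4,5]=2
  size 3 → [0,2,4]=1  [1,3,5]=1  [2,4,5]=3  [3,4,5]=3
  size 4 → [0,2,4,5]=4  [1,3,4,5]=4  [2,3,4,5]=6
  first=0(f) contributes 10
  first=1(e) contributes 10
|[w]| = 20

20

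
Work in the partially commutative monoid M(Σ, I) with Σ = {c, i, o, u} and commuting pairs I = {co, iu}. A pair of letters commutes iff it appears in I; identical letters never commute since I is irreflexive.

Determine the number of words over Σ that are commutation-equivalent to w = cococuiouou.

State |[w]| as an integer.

20

drop 0:c onto floor
drop 1:o onto floor
drop 2:c onto {0:c}
drop 3:o onto {1:o}
drop 4:c onto {2:c}
drop 5:u onto {3:o, 4:c}
drop 6:i onto {3:o, 4:c}
drop 7:o onto {5:u, 6:i}
drop 8:u onto {7:o}
drop 9:o onto {8:u}
drop 10:u onto {9:o}
ground layer = {0:c, 1:o}
drop-orders for the pieces not yet dropped (sum over which currently-grounded one goes next):
  1 to go: {10} 1
  2 to go: {9,10} 1
  3 to go: {8,9,10} 1
  4 to go: {7,8,9,10} 1
  5 to go: {5,7,8,9,10} 1  {6,7,8,9,10} 1
  6 to go: {5,6,7,8,9,10} 2
  7 to go: {3,5,6,7,8,9,10} 2  {4,5,6,7,8,9,10} 2
  8 to go: {1,3,5,6,7,8,9,10} 2  {2,4,5,6,7,8,9,10} 2  {3,4,5,6,7,8,9,10} 4
  9 to go: {0,2,4,5,6,7,8,9,10} 2  {1,3,4,5,6,7,8,9,10} 6  {2,3,4,5,6,7,8,9,10} 6
  if 0:c drops first: 12 orders
  if 1:o drops first: 8 orders
heap linearizations: 20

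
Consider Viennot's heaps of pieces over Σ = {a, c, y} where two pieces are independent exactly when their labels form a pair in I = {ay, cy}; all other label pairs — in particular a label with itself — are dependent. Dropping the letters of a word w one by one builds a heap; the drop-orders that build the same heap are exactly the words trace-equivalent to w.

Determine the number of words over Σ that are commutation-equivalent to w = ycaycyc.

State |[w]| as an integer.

35

0(y) covers ∅
1(c) covers ∅
2(a) covers 1:c
3(y) covers 0:y
4(c) covers 2:a
5(y) covers 3:y
6(c) covers 4:c
floor of heap: 0:y, 1:c
completions by unplaced set U, small U first (add the entries for U minus each lowest piece of U):
  |U|=1: {5}:1  {6}:1
  |U|=2: {3,5}:1  {4,6}:1  {5,6}:2
  |U|=3: {0,3,5}:1  {2,4,6}:1  {3,5,6}:3  {4,5,6}:3
  |U|=4: {0,3,5,6}:4  {1,2,4,6}:1  {2,4,5,6}:4  {3,4,5,6}:6
  |U|=5: {0,3,4,5,6}:10  {1,2,4,5,6}:5  {2,3,4,5,6}:10
  start at 0(y): 15
  start at 1(c): 20
sum over floor = 35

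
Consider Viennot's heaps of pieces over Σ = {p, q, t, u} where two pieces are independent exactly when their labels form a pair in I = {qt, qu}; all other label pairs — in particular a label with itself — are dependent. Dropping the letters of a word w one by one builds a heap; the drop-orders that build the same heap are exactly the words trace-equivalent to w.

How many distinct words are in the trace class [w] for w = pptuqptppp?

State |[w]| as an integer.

3

piece 0:p — minimal
piece 1:p rests on {0:p}
piece 2:t rests on {1:p}
piece 3:u rests on {2:t}
piece 4:q rests on {1:p}
piece 5:p rests on {3:u, 4:q}
piece 6:t rests on {5:p}
piece 7:p rests on {6:t}
piece 8:p rests on {7:p}
piece 9:p rests on {8:p}
minimal pieces: {0:p}
ways to finish when only these pieces remain (= sum over removing one remaining piece with nothing left below it):
  1 left: {9}→1
  2 left: {8,9}→1
  3 left: {7,8,9}→1
  4 left: {6,7,8,9}→1
  5 left: {5,6,7,8,9}→1
  6 left: {3,5,6,7,8,9}→1  {4,5,6,7,8,9}→1
  7 left: {2,3,5,6,7,8,9}→1  {3,4,5,6,7,8,9}→2
  8 left: {2,3,4,5,6,7,8,9}→3
  placing 0:p first → 3 extensions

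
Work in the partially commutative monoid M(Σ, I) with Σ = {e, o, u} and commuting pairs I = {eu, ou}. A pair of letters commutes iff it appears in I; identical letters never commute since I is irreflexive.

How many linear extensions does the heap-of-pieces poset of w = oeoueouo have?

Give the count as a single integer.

28

drop 0:o onto floor
drop 1:e onto {0:o}
drop 2:o onto {1:e}
drop 3:u onto floor
drop 4:e onto {2:o}
drop 5:o onto {4:e}
drop 6:u onto {3:u}
drop 7:o onto {5:o}
ground layer = {0:o, 3:u}
drop-orders for the pieces not yet dropped (sum over which currently-grounded one goes next):
  1 to go: {6} 1  {7} 1
  2 to go: {3,6} 1  {5,7} 1  {6,7} 2
  3 to go: {3,6,7} 3  {4,5,7} 1  {5,6,7} 3
  4 to go: {2,4,5,7} 1  {3,5,6,7} 6  {4,5,6,7} 4
  5 to go: {1,2,4,5,7} 1  {2,4,5,6,7} 5  {3,4,5,6,7} 10
  6 to go: {0,1,2,4,5,7} 1  {1,2,4,5,6,7} 6  {2,3,4,5,6,7} 15
  if 0:o drops first: 21 orders
  if 3:u drops first: 7 orders
heap linearizations: 28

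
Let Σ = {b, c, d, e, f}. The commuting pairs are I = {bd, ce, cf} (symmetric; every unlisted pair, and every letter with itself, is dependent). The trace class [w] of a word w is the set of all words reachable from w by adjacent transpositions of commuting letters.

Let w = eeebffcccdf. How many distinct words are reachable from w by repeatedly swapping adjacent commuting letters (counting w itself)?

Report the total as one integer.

10

drop 0:e onto floor
drop 1:e onto {0:e}
drop 2:e onto {1:e}
drop 3:b onto {2:e}
drop 4:f onto {3:b}
drop 5:f onto {4:f}
drop 6:c onto {3:b}
drop 7:c onto {6:c}
drop 8:c onto {7:c}
drop 9:d onto {5:f, 8:c}
drop 10:f onto {9:d}
ground layer = {0:e}
drop-orders for the pieces not yet dropped (sum over which currently-grounded one goes next):
  1 to go: {10} 1
  2 to go: {9,10} 1
  3 to go: {5,9,10} 1  {8,9,10} 1
  4 to go: {4,5,9,10} 1  {5,8,9,10} 2  {7,8,9,10} 1
  5 to go: {4,5,8,9,10} 3  {5,7,8,9,10} 3  {6,7,8,9,10} 1
  6 to go: {4,5,7,8,9,10} 6  {5,6,7,8,9,10} 4
  7 to go: {4,5,6,7,8,9,10} 10
  8 to go: {3,4,5,6,7,8,9,10} 10
  9 to go: {2,3,4,5,6,7,8,9,10} 10
  if 0:e drops first: 10 orders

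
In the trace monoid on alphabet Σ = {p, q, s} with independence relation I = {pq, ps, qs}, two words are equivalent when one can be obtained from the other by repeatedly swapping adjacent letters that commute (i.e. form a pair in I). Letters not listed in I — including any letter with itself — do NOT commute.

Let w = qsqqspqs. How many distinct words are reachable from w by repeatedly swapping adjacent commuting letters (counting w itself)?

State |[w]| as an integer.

0(q) covers ∅
1(s) covers ∅
2(q) covers 0:q
3(q) covers 2:q
4(s) covers 1:s
5(p) covers ∅
6(q) covers 3:q
7(s) covers 4:s
floor of heap: 0:q, 1:s, 5:p
completions by unplaced set U, small U first (add the entries for U minus each lowest piece of U):
  |U|=1: {5}:1  {6}:1  {7}:1
  |U|=2: {3,6}:1  {4,7}:1  {5,6}:2  {5,7}:2  {6,7}:2
  |U|=3: {1,4,7}:1  {2,3,6}:1  {3,5,6}:3  {3,6,7}:3  {4,5,7}:3  {4,6,7}:3  {5,6,7}:6
  |U|=4: {0,2,3,6}:1  {1,4,5,7}:4  {1,4,6,7}:4  {2,3,5,6}:4  {2,3,6,7}:4  {3,4,6,7}:6  {3,5,6,7}:12  {4,5,6,7}:12
  |U|=5: {0,2,3,5,6}:5  {0,2,3,6,7}:5  {1,3,4,6,7}:10  {1,4,5,6,7}:20  {2,3,4,6,7}:10  {2,3,5,6,7}:20  {3,4,5,6,7}:30
  |U|=6: {0,2,3,4,6,7}:15  {0,2,3,5,6,7}:30  {1,2,3,4,6,7}:20  {1,3,4,5,6,7}:60  {2,3,4,5,6,7}:60
  start at 0(q): 140
  start at 1(s): 105
  start at 5(p): 35
sum over floor = 280

280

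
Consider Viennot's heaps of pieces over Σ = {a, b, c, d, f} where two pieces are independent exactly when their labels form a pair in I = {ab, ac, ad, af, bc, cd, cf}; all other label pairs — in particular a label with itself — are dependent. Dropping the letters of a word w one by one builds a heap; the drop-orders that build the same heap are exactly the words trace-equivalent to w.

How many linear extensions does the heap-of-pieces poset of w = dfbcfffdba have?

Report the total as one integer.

0(d) covers ∅
1(f) covers 0:d
2(b) covers 1:f
3(c) covers ∅
4(f) covers 2:b
5(f) covers 4:f
6(f) covers 5:f
7(d) covers 6:f
8(b) covers 7:d
9(a) covers ∅
floor of heap: 0:d, 3:c, 9:a
completions by unplaced set U, small U first (add the entries for U minus each lowest piece of U):
  |U|=1: {3}:1  {8}:1  {9}:1
  |U|=2: {3,8}:2  {3,9}:2  {7,8}:1  {8,9}:2
  |U|=3: {3,7,8}:3  {3,8,9}:6  {6,7,8}:1  {7,8,9}:3
  |U|=4: {3,6,7,8}:4  {3,7,8,9}:12  {5,6,7,8}:1  {6,7,8,9}:4
  |U|=5: {3,5,6,7,8}:5  {3,6,7,8,9}:20  {4,5,6,7,8}:1  {5,6,7,8,9}:5
  |U|=6: {2,4,5,6,7,8}:1  {3,4,5,6,7,8}:6  {3,5,6,7,8,9}:30  {4,5,6,7,8,9}:6
  |U|=7: {1,2,4,5,6,7,8}:1  {2,3,4,5,6,7,8}:7  {2,4,5,6,7,8,9}:7  {3,4,5,6,7,8,9}:42
  |U|=8: {0,1,2,4,5,6,7,8}:1  {1,2,3,4,5,6,7,8}:8  {1,2,4,5,6,7,8,9}:8  {2,3,4,5,6,7,8,9}:56
  start at 0(d): 72
  start at 3(c): 9
  start at 9(a): 9
sum over floor = 90

90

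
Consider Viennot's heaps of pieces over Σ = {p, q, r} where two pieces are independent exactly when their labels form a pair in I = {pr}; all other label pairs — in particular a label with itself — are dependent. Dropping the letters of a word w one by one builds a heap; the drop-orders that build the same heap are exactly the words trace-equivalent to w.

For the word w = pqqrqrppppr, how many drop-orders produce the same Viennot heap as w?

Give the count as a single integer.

0(p) covers ∅
1(q) covers 0:p
2(q) covers 1:q
3(r) covers 2:q
4(q) covers 3:r
5(r) covers 4:q
6(p) covers 4:q
7(p) covers 6:p
8(p) covers 7:p
9(p) covers 8:p
10(r) covers 5:r
floor of heap: 0:p
completions by unplaced set U, small U first (add the entries for U minus each lowest piece of U):
  |U|=1: {9}:1  {10}:1
  |U|=2: {5,10}:1  {8,9}:1  {9,10}:2
  |U|=3: {5,9,10}:3  {7,8,9}:1  {8,9,10}:3
  |U|=4: {5,8,9,10}:6  {6,7,8,9}:1  {7,8,9,10}:4
  |U|=5: {5,7,8,9,10}:10  {6,7,8,9,10}:5
  |U|=6: {5,6,7,8,9,10}:15
  |U|=7: {4,5,6,7,8,9,10}:15
  |U|=8: {3,4,5,6,7,8,9,10}:15
  |U|=9: {2,3,4,5,6,7,8,9,10}:15
  start at 0(p): 15

15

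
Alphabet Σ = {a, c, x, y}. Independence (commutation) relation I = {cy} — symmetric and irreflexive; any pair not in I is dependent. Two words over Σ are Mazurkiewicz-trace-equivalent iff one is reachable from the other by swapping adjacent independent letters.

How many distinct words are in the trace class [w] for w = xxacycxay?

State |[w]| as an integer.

3

0(x) covers ∅
1(x) covers 0:x
2(a) covers 1:x
3(c) covers 2:a
4(y) covers 2:a
5(c) covers 3:c
6(x) covers 4:y, 5:c
7(a) covers 6:x
8(y) covers 7:a
floor of heap: 0:x
completions by unplaced set U, small U first (add the entries for U minus each lowest piece of U):
  |U|=1: {8}:1
  |U|=2: {7,8}:1
  |U|=3: {6,7,8}:1
  |U|=4: {4,6,7,8}:1  {5,6,7,8}:1
  |U|=5: {3,5,6,7,8}:1  {4,5,6,7,8}:2
  |U|=6: {3,4,5,6,7,8}:3
  |U|=7: {2,3,4,5,6,7,8}:3
  start at 0(x): 3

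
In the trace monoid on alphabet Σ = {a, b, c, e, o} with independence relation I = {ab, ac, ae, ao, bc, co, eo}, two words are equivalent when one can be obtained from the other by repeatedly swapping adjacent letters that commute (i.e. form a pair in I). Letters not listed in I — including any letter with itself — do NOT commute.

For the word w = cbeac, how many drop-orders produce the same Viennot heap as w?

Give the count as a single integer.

0(c) covers ∅
1(b) covers ∅
2(e) covers 0:c, 1:b
3(a) covers ∅
4(c) covers 2:e
floor of heap: 0:c, 1:b, 3:a
completions by unplaced set U, small U first (add the entries for U minus each lowest piece of U):
  |U|=1: {3}:1  {4}:1
  |U|=2: {2,4}:1  {3,4}:2
  |U|=3: {0,2,4}:1  {1,2,4}:1  {2,3,4}:3
  start at 0(c): 4
  start at 1(b): 4
  start at 3(a): 2
sum over floor = 10

10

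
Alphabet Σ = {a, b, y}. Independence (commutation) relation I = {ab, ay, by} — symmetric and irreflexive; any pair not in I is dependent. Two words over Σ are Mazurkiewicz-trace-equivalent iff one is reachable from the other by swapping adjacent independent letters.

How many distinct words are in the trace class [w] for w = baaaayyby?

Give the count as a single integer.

0(b) covers ∅
1(a) covers ∅
2(a) covers 1:a
3(a) covers 2:a
4(a) covers 3:a
5(y) covers ∅
6(y) covers 5:y
7(b) covers 0:b
8(y) covers 6:y
floor of heap: 0:b, 1:a, 5:y
completions by unplaced set U, small U first (add the entries for U minus each lowest piece of U):
  |U|=1: {4}:1  {7}:1  {8}:1
  |U|=2: {0,7}:1  {3,4}:1  {4,7}:2  {4,8}:2  {6,8}:1  {7,8}:2
  |U|=3: {0,4,7}:3  {0,7,8}:3  {2,3,4}:1  {3,4,7}:3  {3,4,8}:3  {4,6,8}:3  {4,7,8}:6  {5,6,8}:1  {6,7,8}:3
  |U|=4: {0,3,4,7}:6  {0,4,7,8}:12  {0,6,7,8}:6  {1,2,3,4}:1  {2,3,4,7}:4  {2,3,4,8}:4  {3,4,6,8}:6  {3,4,7,8}:12  {4,5,6,8}:4  {4,6,7,8}:12  {5,6,7,8}:4
  |U|=5: {0,2,3,4,7}:10  {0,3,4,7,8}:30  {0,4,6,7,8}:30  {0,5,6,7,8}:10  {1,2,3,4,7}:5  {1,2,3,4,8}:5  {2,3,4,6,8}:10  {2,3,4,7,8}:20  {3,4,5,6,8}:10  {3,4,6,7,8}:30  {4,5,6,7,8}:20
  |U|=6: {0,1,2,3,4,7}:15  {0,2,3,4,7,8}:60  {0,3,4,6,7,8}:90  {0,4,5,6,7,8}:60  {1,2,3,4,6,8}:15  {1,2,3,4,7,8}:30  {2,3,4,5,6,8}:20  {2,3,4,6,7,8}:60  {3,4,5,6,7,8}:60
  |U|=7: {0,1,2,3,4,7,8}:105  {0,2,3,4,6,7,8}:210  {0,3,4,5,6,7,8}:210  {1,2,3,4,5,6,8}:35  {1,2,3,4,6,7,8}:105  {2,3,4,5,6,7,8}:140
  start at 0(b): 280
  start at 1(a): 560
  start at 5(y): 420
sum over floor = 1260

1260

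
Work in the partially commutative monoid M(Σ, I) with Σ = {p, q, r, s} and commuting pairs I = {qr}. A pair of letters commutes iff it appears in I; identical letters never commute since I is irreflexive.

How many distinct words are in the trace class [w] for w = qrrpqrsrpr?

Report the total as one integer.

0(q) covers ∅
1(r) covers ∅
2(r) covers 1:r
3(p) covers 0:q, 2:r
4(q) covers 3:p
5(r) covers 3:p
6(s) covers 4:q, 5:r
7(r) covers 6:s
8(p) covers 7:r
9(r) covers 8:p
floor of heap: 0:q, 1:r
completions by unplaced set U, small U first (add the entries for U minus each lowest piece of U):
  |U|=1: {9}:1
  |U|=2: {8,9}:1
  |U|=3: {7,8,9}:1
  |U|=4: {6,7,8,9}:1
  |U|=5: {4,6,7,8,9}:1  {5,6,7,8,9}:1
  |U|=6: {4,5,6,7,8,9}:2
  |U|=7: {3,4,5,6,7,8,9}:2
  |U|=8: {0,3,4,5,6,7,8,9}:2  {2,3,4,5,6,7,8,9}:2
  start at 0(q): 2
  start at 1(r): 4
sum over floor = 6

6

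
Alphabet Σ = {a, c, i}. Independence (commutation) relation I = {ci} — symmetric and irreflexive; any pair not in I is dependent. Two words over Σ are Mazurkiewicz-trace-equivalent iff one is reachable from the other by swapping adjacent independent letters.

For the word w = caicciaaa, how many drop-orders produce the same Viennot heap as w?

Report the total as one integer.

#0=c has no predecessor
#1=a depends on [0:c]
#2=i depends on [1:a]
#3=c depends on [1:a]
#4=c depends on [3:c]
#5=i depends on [2:i]
#6=a depends on [4:c, 5:i]
#7=a depends on [6:a]
#8=a depends on [7:a]
sources: [0:c]
N(rest) = Σ N(rest − s) over sources s of rest; N(one piece) = 1:
  size 1 → [8]=1
  size 2 → [7,8]=1
  size 3 → [6,7,8]=1
  size 4 → [4,6,7,8]=1  [5,6,7,8]=1
  size 5 → [2,5,6,7,8]=1  [3,4,6,7,8]=1  [4,5,6,7,8]=2
  size 6 → [2,4,5,6,7,8]=3  [3,4,5,6,7,8]=3
  size 7 → [2,3,4,5,6,7,8]=6
  first=0(c) contributes 6

6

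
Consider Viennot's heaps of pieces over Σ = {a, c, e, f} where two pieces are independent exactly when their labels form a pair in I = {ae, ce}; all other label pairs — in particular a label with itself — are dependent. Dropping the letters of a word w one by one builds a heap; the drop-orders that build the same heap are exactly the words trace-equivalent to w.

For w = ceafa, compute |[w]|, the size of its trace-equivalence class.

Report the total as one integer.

#0=c has no predecessor
#1=e has no predecessor
#2=a depends on [0:c]
#3=f depends on [1:e, 2:a]
#4=a depends on [3:f]
sources: [0:c, 1:e]
N(rest) = Σ N(rest − s) over sources s of rest; N(one piece) = 1:
  size 1 → [4]=1
  size 2 → [3,4]=1
  size 3 → [1,3,4]=1  [2,3,4]=1
  first=0(c) contributes 2
  first=1(e) contributes 1
|[w]| = 3

3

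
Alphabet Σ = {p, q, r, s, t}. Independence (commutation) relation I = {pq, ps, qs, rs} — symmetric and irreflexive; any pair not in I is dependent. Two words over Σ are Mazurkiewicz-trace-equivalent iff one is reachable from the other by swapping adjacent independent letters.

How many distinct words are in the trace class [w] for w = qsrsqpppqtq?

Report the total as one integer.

#0=q has no predecessor
#1=s has no predecessor
#2=r depends on [0:q]
#3=s depends on [1:s]
#4=q depends on [2:r]
#5=p depends on [2:r]
#6=p depends on [5:p]
#7=p depends on [6:p]
#8=q depends on [4:q]
#9=t depends on [3:s, 7:p, 8:q]
#10=q depends on [9:t]
sources: [0:q, 1:s]
N(rest) = Σ N(rest − s) over sources s of rest; N(one piece) = 1:
  size 1 → [10]=1
  size 2 → [9,10]=1
  size 3 → [3,9,10]=1  [7,9,10]=1  [8,9,10]=1
  size 4 → [1,3,9,10]=1  [3,7,9,10]=2  [3,8,9,10]=2  [4,8,9,10]=1  [6,7,9,10]=1  [7,8,9,10]=2
  size 5 → [1,3,7,9,10]=3  [1,3,8,9,10]=3  [3,4,8,9,10]=3  [3,6,7,9,10]=3  [3,7,8,9,10]=6  [4,7,8,9,10]=3  [5,6,7,9,10]=1  [6,7,8,9,10]=3
  size 6 → [1,3,4,8,9,10]=6  [1,3,6,7,9,10]=6  [1,3,7,8,9,10]=12  [3,4,7,8,9,10]=12  [3,5,6,7,9,10]=4  [3,6,7,8,9,10]=12  [4,6,7,8,9,10]=6  [5,6,7,8,9,10]=4
  size 7 → [1,3,4,7,8,9,10]=30  [1,3,5,6,7,9,10]=10  [1,3,6,7,8,9,10]=30  [3,4,6,7,8,9,10]=30  [3,5,6,7,8,9,10]=20  [4,5,6,7,8,9,10]=10
  size 8 → [1,3,4,6,7,8,9,10]=90  [1,3,5,6,7,8,9,10]=60  [2,4,5,6,7,8,9,10]=10  [3,4,5,6,7,8,9,10]=60
  size 9 → [0,2,4,5,6,7,8,9,10]=10  [1,3,4,5,6,7,8,9,10]=210  [2,3,4,5,6,7,8,9,10]=70
  first=0(q) contributes 280
  first=1(s) contributes 80
|[w]| = 360

360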